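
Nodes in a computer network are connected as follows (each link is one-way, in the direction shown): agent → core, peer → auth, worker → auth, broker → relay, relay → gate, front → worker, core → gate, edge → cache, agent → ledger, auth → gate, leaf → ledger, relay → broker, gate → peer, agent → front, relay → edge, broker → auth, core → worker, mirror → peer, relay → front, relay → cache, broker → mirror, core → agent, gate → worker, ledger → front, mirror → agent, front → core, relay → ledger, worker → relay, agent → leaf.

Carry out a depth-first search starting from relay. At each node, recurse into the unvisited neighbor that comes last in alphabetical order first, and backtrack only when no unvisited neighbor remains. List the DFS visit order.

Visit relay
relay → ledger
ledger → front
front → worker
worker → auth
auth → gate
gate → peer
front → core
core → agent
agent → leaf
relay → edge
edge → cache
relay → broker
broker → mirror

relay ledger front worker auth gate peer core agent leaf edge cache broker mirror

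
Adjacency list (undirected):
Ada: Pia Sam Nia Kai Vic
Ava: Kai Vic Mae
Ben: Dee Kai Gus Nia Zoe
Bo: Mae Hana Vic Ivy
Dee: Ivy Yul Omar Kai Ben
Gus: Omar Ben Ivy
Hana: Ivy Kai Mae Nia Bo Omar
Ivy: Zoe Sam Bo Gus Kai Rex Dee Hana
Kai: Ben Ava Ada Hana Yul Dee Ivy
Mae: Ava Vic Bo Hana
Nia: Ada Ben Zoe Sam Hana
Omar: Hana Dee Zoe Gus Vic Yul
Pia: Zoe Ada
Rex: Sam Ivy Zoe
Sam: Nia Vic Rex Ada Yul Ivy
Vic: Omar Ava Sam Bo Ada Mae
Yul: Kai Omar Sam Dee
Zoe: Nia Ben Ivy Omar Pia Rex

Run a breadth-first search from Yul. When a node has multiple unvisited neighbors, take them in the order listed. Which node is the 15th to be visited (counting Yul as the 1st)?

Rex

Visit Yul; enqueue Kai, Omar, Sam, Dee → queue [Kai, Omar, Sam, Dee]
Visit Kai; enqueue Ben, Ava, Ada, Hana, Ivy → queue [Omar, Sam, Dee, Ben, Ava, Ada, Hana, Ivy]
Visit Omar; enqueue Zoe, Gus, Vic → queue [Sam, Dee, Ben, Ava, Ada, Hana, Ivy, Zoe, Gus, Vic]
Visit Sam; enqueue Nia, Rex → queue [Dee, Ben, Ava, Ada, Hana, Ivy, Zoe, Gus, Vic, Nia, Rex]
Visit Dee → queue [Ben, Ava, Ada, Hana, Ivy, Zoe, Gus, Vic, Nia, Rex]
Visit Ben → queue [Ava, Ada, Hana, Ivy, Zoe, Gus, Vic, Nia, Rex]
Visit Ava; enqueue Mae → queue [Ada, Hana, Ivy, Zoe, Gus, Vic, Nia, Rex, Mae]
Visit Ada; enqueue Pia → queue [Hana, Ivy, Zoe, Gus, Vic, Nia, Rex, Mae, Pia]
Visit Hana; enqueue Bo → queue [Ivy, Zoe, Gus, Vic, Nia, Rex, Mae, Pia, Bo]
Visit Ivy → queue [Zoe, Gus, Vic, Nia, Rex, Mae, Pia, Bo]
Visit Zoe → queue [Gus, Vic, Nia, Rex, Mae, Pia, Bo]
Visit Gus → queue [Vic, Nia, Rex, Mae, Pia, Bo]
Visit Vic → queue [Nia, Rex, Mae, Pia, Bo]
Visit Nia → queue [Rex, Mae, Pia, Bo]
Visit Rex → queue [Mae, Pia, Bo]
Visit Mae → queue [Pia, Bo]
Visit Pia → queue [Bo]
Visit Bo → queue []

Visit order: Yul, Kai, Omar, Sam, Dee, Ben, Ava, Ada, Hana, Ivy, Zoe, Gus, Vic, Nia, Rex, Mae, Pia, Bo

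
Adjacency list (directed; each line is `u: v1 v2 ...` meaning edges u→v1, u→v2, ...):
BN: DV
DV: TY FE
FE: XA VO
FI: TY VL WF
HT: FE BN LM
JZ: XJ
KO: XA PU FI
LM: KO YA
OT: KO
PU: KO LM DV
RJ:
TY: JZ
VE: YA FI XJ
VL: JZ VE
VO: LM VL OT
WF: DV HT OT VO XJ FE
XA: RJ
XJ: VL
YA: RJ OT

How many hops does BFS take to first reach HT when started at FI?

2

Level 0: FI
Level 1: TY, VL, WF
Level 2: DV, FE, HT, JZ, OT, VE, VO, XJ
Level 3: BN, KO, LM, XA, YA
Level 4: PU, RJ
HT first appears at level 2.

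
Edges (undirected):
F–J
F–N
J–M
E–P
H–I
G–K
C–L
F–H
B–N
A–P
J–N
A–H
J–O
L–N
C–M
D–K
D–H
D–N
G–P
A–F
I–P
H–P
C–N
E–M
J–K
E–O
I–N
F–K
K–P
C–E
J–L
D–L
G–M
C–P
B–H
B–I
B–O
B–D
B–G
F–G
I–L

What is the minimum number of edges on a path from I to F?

2

Level 0: I
Level 1: B, H, L, N, P
Level 2: A, C, D, E, F, G, J, K, O
Level 3: M
F first appears at level 2.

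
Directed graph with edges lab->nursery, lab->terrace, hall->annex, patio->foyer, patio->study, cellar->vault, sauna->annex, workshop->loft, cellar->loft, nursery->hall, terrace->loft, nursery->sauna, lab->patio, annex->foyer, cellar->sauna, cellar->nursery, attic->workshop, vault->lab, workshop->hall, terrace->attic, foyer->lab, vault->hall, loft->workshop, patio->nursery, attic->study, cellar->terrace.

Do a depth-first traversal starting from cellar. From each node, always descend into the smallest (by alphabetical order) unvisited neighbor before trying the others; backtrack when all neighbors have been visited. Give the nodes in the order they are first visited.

cellar, loft, workshop, hall, annex, foyer, lab, nursery, sauna, patio, study, terrace, attic, vault

Visit cellar
cellar → loft
loft → workshop
workshop → hall
hall → annex
annex → foyer
foyer → lab
lab → nursery
nursery → sauna
lab → patio
patio → study
lab → terrace
terrace → attic
cellar → vault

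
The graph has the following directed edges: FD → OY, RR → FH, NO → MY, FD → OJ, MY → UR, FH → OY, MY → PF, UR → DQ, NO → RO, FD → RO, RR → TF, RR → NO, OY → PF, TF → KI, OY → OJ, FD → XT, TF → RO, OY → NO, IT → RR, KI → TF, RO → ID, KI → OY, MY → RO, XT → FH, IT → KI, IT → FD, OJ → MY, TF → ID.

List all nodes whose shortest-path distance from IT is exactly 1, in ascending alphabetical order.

Level 0: IT
Level 1: FD, KI, RR
Level 2: FH, NO, OJ, OY, RO, TF, XT
Level 3: ID, MY, PF
Level 4: UR
Level 5: DQ

FD, KI, RR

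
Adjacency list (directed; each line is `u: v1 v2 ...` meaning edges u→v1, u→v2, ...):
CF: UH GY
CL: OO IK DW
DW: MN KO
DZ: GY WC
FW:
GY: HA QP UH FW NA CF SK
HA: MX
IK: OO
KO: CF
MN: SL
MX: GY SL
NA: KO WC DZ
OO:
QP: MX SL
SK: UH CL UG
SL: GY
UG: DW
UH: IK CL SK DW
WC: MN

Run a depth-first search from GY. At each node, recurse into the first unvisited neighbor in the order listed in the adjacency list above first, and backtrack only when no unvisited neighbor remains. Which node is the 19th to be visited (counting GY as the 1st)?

Visit GY
GY → HA
HA → MX
MX → SL
GY → QP
GY → UH
UH → IK
IK → OO
UH → CL
CL → DW
DW → MN
DW → KO
KO → CF
UH → SK
SK → UG
GY → FW
GY → NA
NA → WC
NA → DZ

Visit order: GY, HA, MX, SL, QP, UH, IK, OO, CL, DW, MN, KO, CF, SK, UG, FW, NA, WC, DZ

DZ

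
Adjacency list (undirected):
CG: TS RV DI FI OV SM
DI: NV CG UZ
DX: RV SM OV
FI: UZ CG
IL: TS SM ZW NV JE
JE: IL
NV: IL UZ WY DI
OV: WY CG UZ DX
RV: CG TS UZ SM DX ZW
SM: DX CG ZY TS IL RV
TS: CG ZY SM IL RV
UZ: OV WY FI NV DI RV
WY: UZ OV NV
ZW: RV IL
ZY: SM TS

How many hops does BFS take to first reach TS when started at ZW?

2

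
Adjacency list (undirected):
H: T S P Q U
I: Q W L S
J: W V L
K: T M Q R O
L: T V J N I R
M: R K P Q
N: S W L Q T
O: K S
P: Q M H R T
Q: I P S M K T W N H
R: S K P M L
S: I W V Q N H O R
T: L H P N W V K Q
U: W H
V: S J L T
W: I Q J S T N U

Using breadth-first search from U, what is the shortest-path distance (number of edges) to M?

3

Level 0: U
Level 1: H, W
Level 2: I, J, N, P, Q, S, T
Level 3: K, L, M, O, R, V
M first appears at level 3.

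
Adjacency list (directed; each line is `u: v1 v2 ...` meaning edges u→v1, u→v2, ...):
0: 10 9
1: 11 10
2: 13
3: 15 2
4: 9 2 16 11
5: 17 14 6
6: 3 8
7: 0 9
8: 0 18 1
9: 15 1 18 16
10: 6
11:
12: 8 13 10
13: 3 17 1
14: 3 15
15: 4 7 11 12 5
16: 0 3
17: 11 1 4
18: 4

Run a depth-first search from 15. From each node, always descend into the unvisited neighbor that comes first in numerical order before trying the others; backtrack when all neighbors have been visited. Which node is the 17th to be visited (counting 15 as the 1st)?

Visit 15
15 → 4
4 → 2
2 → 13
13 → 1
1 → 10
10 → 6
6 → 3
6 → 8
8 → 0
0 → 9
9 → 16
9 → 18
1 → 11
13 → 17
15 → 5
5 → 14
15 → 7
15 → 12

Visit order: 15, 4, 2, 13, 1, 10, 6, 3, 8, 0, 9, 16, 18, 11, 17, 5, 14, 7, 12

14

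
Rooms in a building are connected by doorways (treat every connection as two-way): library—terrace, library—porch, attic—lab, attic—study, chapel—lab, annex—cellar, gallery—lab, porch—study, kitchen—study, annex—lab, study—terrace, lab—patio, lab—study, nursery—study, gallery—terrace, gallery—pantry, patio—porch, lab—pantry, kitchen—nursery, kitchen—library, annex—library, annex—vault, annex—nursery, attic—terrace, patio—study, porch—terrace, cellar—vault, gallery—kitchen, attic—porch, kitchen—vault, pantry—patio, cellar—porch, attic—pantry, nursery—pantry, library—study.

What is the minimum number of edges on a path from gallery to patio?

Level 0: gallery
Level 1: kitchen, lab, pantry, terrace
Level 2: annex, attic, chapel, library, nursery, patio, porch, study, vault
Level 3: cellar
patio first appears at level 2.

2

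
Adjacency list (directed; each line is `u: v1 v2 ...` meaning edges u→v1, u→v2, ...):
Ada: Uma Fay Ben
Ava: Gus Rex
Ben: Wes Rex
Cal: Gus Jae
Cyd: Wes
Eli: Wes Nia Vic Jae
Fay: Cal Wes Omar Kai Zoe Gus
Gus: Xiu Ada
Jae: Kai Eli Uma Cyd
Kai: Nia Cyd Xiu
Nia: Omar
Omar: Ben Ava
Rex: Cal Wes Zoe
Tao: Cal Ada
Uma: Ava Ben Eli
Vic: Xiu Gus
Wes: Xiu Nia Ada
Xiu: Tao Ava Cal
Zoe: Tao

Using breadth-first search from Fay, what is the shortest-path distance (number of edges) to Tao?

2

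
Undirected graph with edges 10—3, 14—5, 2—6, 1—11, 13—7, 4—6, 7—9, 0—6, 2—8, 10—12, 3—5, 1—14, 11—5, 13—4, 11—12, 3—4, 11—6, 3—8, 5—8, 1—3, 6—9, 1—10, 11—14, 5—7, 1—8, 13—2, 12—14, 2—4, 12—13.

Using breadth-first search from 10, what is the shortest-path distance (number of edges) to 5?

2

Level 0: 10
Level 1: 1, 3, 12
Level 2: 4, 5, 8, 11, 13, 14
Level 3: 2, 6, 7
Level 4: 0, 9
5 first appears at level 2.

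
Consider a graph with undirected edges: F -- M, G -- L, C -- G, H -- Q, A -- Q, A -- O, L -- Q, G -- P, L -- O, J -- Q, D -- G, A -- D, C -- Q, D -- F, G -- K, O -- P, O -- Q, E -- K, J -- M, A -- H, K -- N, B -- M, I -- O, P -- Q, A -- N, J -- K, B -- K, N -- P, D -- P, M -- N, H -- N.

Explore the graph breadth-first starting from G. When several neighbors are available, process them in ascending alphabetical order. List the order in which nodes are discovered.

G -> C -> D -> K -> L -> P -> Q -> A -> F -> B -> E -> J -> N -> O -> H -> M -> I

Visit G; enqueue C, D, K, L, P → queue [C, D, K, L, P]
Visit C; enqueue Q → queue [D, K, L, P, Q]
Visit D; enqueue A, F → queue [K, L, P, Q, A, F]
Visit K; enqueue B, E, J, N → queue [L, P, Q, A, F, B, E, J, N]
Visit L; enqueue O → queue [P, Q, A, F, B, E, J, N, O]
Visit P → queue [Q, A, F, B, E, J, N, O]
Visit Q; enqueue H → queue [A, F, B, E, J, N, O, H]
Visit A → queue [F, B, E, J, N, O, H]
Visit F; enqueue M → queue [B, E, J, N, O, H, M]
Visit B → queue [E, J, N, O, H, M]
Visit E → queue [J, N, O, H, M]
Visit J → queue [N, O, H, M]
Visit N → queue [O, H, M]
Visit O; enqueue I → queue [H, M, I]
Visit H → queue [M, I]
Visit M → queue [I]
Visit I → queue []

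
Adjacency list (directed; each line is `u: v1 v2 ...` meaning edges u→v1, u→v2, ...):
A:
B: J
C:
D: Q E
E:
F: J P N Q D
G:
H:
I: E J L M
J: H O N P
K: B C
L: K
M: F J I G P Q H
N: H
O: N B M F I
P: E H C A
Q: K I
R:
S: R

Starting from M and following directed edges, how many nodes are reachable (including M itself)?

BFS from M visits: M, F, G, H, I, J, P, Q, D, N, E, L, O, A, C, K, B
Reachable nodes: 17 of 19 total.

17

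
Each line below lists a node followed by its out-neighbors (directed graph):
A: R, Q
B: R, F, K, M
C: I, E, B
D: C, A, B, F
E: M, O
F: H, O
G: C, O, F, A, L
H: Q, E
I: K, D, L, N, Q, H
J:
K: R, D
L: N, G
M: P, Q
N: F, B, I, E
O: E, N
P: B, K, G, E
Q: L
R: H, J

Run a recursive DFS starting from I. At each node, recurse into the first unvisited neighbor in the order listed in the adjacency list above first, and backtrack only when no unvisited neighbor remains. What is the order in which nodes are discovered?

I K R H Q L N F O E M P B G C A J D

Visit I
I → K
K → R
R → H
H → Q
Q → L
L → N
N → F
F → O
O → E
E → M
M → P
P → B
P → G
G → C
G → A
R → J
K → D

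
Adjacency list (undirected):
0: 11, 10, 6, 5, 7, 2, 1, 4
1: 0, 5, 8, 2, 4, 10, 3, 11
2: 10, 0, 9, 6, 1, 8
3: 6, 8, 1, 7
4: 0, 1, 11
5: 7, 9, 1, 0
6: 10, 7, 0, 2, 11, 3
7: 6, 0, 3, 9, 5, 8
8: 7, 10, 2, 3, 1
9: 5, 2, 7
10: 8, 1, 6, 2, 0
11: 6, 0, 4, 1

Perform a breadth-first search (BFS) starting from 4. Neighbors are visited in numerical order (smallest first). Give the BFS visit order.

Visit 4; enqueue 0, 1, 11 → queue [0, 1, 11]
Visit 0; enqueue 2, 5, 6, 7, 10 → queue [1, 11, 2, 5, 6, 7, 10]
Visit 1; enqueue 3, 8 → queue [11, 2, 5, 6, 7, 10, 3, 8]
Visit 11 → queue [2, 5, 6, 7, 10, 3, 8]
Visit 2; enqueue 9 → queue [5, 6, 7, 10, 3, 8, 9]
Visit 5 → queue [6, 7, 10, 3, 8, 9]
Visit 6 → queue [7, 10, 3, 8, 9]
Visit 7 → queue [10, 3, 8, 9]
Visit 10 → queue [3, 8, 9]
Visit 3 → queue [8, 9]
Visit 8 → queue [9]
Visit 9 → queue []

4, 0, 1, 11, 2, 5, 6, 7, 10, 3, 8, 9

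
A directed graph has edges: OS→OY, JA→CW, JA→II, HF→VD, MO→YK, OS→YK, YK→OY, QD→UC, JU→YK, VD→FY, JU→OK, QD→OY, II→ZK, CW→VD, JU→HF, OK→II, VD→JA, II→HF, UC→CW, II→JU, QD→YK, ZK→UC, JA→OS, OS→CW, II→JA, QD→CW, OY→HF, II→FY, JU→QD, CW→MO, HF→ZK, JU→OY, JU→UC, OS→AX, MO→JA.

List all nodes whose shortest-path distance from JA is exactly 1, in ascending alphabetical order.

CW, II, OS

Level 0: JA
Level 1: CW, II, OS
Level 2: AX, FY, HF, JU, MO, OY, VD, YK, ZK
Level 3: OK, QD, UC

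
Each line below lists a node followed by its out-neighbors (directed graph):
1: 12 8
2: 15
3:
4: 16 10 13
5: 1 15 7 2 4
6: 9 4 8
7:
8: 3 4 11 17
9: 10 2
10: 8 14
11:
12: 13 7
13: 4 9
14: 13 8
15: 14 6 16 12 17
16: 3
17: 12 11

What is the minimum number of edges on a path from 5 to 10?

2

Level 0: 5
Level 1: 1, 2, 4, 7, 15
Level 2: 6, 8, 10, 12, 13, 14, 16, 17
Level 3: 3, 9, 11
10 first appears at level 2.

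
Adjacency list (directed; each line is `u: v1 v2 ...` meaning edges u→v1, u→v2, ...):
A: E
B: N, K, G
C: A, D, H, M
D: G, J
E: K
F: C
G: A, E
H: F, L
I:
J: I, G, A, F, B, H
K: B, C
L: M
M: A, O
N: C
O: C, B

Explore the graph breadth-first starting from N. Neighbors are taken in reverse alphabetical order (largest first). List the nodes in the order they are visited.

N -> C -> M -> H -> D -> A -> O -> L -> F -> J -> G -> E -> B -> I -> K

Visit N; enqueue C → queue [C]
Visit C; enqueue M, H, D, A → queue [M, H, D, A]
Visit M; enqueue O → queue [H, D, A, O]
Visit H; enqueue L, F → queue [D, A, O, L, F]
Visit D; enqueue J, G → queue [A, O, L, F, J, G]
Visit A; enqueue E → queue [O, L, F, J, G, E]
Visit O; enqueue B → queue [L, F, J, G, E, B]
Visit L → queue [F, J, G, E, B]
Visit F → queue [J, G, E, B]
Visit J; enqueue I → queue [G, E, B, I]
Visit G → queue [E, B, I]
Visit E; enqueue K → queue [B, I, K]
Visit B → queue [I, K]
Visit I → queue [K]
Visit K → queue []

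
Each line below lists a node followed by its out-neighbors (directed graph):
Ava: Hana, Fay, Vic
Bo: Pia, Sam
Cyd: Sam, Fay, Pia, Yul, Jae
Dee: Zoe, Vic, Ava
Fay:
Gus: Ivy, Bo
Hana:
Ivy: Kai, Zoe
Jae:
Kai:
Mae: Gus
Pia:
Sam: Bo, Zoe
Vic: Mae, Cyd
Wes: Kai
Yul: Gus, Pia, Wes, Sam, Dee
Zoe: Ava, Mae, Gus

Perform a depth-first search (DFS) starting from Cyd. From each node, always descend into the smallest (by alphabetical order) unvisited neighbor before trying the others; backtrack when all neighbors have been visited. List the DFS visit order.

Visit Cyd
Cyd → Fay
Cyd → Jae
Cyd → Pia
Cyd → Sam
Sam → Bo
Sam → Zoe
Zoe → Ava
Ava → Hana
Ava → Vic
Vic → Mae
Mae → Gus
Gus → Ivy
Ivy → Kai
Cyd → Yul
Yul → Dee
Yul → Wes

Cyd → Fay → Jae → Pia → Sam → Bo → Zoe → Ava → Hana → Vic → Mae → Gus → Ivy → Kai → Yul → Dee → Wes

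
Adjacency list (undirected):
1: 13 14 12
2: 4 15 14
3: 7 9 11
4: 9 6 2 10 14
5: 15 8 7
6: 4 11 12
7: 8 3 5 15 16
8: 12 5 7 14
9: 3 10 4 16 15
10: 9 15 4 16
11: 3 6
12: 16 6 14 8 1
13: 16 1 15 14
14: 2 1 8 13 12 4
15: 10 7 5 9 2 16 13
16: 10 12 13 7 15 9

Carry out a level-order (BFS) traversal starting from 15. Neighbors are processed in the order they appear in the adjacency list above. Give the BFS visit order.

Visit 15; enqueue 10, 7, 5, 9, 2, 16, 13 → queue [10, 7, 5, 9, 2, 16, 13]
Visit 10; enqueue 4 → queue [7, 5, 9, 2, 16, 13, 4]
Visit 7; enqueue 8, 3 → queue [5, 9, 2, 16, 13, 4, 8, 3]
Visit 5 → queue [9, 2, 16, 13, 4, 8, 3]
Visit 9 → queue [2, 16, 13, 4, 8, 3]
Visit 2; enqueue 14 → queue [16, 13, 4, 8, 3, 14]
Visit 16; enqueue 12 → queue [13, 4, 8, 3, 14, 12]
Visit 13; enqueue 1 → queue [4, 8, 3, 14, 12, 1]
Visit 4; enqueue 6 → queue [8, 3, 14, 12, 1, 6]
Visit 8 → queue [3, 14, 12, 1, 6]
Visit 3; enqueue 11 → queue [14, 12, 1, 6, 11]
Visit 14 → queue [12, 1, 6, 11]
Visit 12 → queue [1, 6, 11]
Visit 1 → queue [6, 11]
Visit 6 → queue [11]
Visit 11 → queue []

15 10 7 5 9 2 16 13 4 8 3 14 12 1 6 11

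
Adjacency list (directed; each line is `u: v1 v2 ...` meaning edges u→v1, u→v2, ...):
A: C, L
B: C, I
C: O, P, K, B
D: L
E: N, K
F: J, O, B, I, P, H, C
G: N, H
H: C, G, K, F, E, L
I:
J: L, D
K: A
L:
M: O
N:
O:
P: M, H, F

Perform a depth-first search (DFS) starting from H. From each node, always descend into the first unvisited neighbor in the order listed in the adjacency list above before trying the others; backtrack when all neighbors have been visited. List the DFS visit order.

H C O P M F J L D B I K A G N E

Visit H
H → C
C → O
C → P
P → M
P → F
F → J
J → L
J → D
F → B
B → I
C → K
K → A
H → G
G → N
H → E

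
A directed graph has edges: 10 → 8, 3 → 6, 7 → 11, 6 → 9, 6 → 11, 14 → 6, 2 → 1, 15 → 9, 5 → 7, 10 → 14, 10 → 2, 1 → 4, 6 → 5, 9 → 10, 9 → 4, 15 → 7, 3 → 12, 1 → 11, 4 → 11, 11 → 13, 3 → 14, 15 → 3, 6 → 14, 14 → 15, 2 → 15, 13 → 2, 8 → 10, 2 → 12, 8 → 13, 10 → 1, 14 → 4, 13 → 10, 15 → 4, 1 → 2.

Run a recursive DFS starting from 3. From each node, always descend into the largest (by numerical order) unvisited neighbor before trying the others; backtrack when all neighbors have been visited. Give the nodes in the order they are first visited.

Visit 3
3 → 14
14 → 15
15 → 9
9 → 10
10 → 8
8 → 13
13 → 2
2 → 12
2 → 1
1 → 11
1 → 4
15 → 7
14 → 6
6 → 5

3 14 15 9 10 8 13 2 12 1 11 4 7 6 5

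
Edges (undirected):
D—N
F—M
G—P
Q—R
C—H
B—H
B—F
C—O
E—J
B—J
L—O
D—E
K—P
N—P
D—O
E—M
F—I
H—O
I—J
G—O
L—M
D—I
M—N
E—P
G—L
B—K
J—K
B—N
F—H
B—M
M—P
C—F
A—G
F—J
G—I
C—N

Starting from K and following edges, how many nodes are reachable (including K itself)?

16

BFS from K visits: K, B, J, P, F, H, M, N, E, I, G, C, O, L, D, A
Reachable nodes: 16 of 18 total.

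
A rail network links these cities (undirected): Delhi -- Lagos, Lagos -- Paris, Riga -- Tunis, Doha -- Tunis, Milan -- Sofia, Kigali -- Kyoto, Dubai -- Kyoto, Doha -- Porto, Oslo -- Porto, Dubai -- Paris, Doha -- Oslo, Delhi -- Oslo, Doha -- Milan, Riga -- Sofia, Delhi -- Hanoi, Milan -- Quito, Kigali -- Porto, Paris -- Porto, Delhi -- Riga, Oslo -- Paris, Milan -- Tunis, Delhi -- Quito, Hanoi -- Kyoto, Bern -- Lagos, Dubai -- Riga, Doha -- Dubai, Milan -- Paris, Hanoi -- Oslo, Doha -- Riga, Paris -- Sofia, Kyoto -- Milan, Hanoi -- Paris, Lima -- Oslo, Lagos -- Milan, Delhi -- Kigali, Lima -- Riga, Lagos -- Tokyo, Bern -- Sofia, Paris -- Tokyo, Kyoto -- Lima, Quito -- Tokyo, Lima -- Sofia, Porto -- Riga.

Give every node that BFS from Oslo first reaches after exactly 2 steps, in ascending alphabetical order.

Dubai, Kigali, Kyoto, Lagos, Milan, Quito, Riga, Sofia, Tokyo, Tunis

Level 0: Oslo
Level 1: Delhi, Doha, Hanoi, Lima, Paris, Porto
Level 2: Dubai, Kigali, Kyoto, Lagos, Milan, Quito, Riga, Sofia, Tokyo, Tunis
Level 3: Bern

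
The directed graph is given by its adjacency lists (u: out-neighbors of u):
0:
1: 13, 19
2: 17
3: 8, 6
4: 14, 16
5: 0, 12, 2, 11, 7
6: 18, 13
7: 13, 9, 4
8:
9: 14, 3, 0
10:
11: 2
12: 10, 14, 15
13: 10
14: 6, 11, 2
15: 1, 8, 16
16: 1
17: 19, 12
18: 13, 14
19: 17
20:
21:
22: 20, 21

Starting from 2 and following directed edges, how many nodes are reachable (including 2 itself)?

14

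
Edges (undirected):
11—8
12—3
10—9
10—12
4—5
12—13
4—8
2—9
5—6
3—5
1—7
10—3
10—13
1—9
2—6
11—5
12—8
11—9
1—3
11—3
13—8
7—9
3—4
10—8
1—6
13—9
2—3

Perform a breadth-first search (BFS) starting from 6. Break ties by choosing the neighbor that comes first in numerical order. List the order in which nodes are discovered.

Visit 6; enqueue 1, 2, 5 → queue [1, 2, 5]
Visit 1; enqueue 3, 7, 9 → queue [2, 5, 3, 7, 9]
Visit 2 → queue [5, 3, 7, 9]
Visit 5; enqueue 4, 11 → queue [3, 7, 9, 4, 11]
Visit 3; enqueue 10, 12 → queue [7, 9, 4, 11, 10, 12]
Visit 7 → queue [9, 4, 11, 10, 12]
Visit 9; enqueue 13 → queue [4, 11, 10, 12, 13]
Visit 4; enqueue 8 → queue [11, 10, 12, 13, 8]
Visit 11 → queue [10, 12, 13, 8]
Visit 10 → queue [12, 13, 8]
Visit 12 → queue [13, 8]
Visit 13 → queue [8]
Visit 8 → queue []

6 -> 1 -> 2 -> 5 -> 3 -> 7 -> 9 -> 4 -> 11 -> 10 -> 12 -> 13 -> 8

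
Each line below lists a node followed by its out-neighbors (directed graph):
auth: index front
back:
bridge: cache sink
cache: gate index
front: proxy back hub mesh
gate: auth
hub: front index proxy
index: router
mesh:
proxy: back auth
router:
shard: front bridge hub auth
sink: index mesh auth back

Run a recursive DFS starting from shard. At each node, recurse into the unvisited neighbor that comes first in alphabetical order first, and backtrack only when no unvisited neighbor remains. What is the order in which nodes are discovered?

Visit shard
shard → auth
auth → front
front → back
front → hub
hub → index
index → router
hub → proxy
front → mesh
shard → bridge
bridge → cache
cache → gate
bridge → sink

shard, auth, front, back, hub, index, router, proxy, mesh, bridge, cache, gate, sink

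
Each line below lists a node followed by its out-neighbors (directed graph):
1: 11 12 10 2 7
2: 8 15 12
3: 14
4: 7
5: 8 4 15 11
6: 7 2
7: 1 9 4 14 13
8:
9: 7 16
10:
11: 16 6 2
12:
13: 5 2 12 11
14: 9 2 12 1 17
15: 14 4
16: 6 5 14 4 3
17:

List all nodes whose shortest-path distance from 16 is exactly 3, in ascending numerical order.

Level 0: 16
Level 1: 3, 4, 5, 6, 14
Level 2: 1, 2, 7, 8, 9, 11, 12, 15, 17
Level 3: 10, 13

10, 13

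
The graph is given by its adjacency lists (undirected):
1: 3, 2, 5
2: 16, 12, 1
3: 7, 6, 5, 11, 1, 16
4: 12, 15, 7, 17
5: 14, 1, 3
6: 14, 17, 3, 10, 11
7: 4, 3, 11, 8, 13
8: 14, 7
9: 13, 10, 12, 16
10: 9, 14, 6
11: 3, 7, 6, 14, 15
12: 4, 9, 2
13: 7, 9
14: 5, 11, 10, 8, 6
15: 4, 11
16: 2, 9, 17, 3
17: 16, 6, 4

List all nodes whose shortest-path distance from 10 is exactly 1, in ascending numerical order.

6, 9, 14

Level 0: 10
Level 1: 6, 9, 14
Level 2: 3, 5, 8, 11, 12, 13, 16, 17
Level 3: 1, 2, 4, 7, 15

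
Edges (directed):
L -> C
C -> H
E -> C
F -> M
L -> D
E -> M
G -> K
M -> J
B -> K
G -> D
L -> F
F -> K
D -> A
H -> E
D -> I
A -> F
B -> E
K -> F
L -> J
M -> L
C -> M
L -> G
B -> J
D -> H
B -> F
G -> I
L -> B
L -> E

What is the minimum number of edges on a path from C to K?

4

Level 0: C
Level 1: H, M
Level 2: E, J, L
Level 3: B, D, F, G
Level 4: A, I, K
K first appears at level 4.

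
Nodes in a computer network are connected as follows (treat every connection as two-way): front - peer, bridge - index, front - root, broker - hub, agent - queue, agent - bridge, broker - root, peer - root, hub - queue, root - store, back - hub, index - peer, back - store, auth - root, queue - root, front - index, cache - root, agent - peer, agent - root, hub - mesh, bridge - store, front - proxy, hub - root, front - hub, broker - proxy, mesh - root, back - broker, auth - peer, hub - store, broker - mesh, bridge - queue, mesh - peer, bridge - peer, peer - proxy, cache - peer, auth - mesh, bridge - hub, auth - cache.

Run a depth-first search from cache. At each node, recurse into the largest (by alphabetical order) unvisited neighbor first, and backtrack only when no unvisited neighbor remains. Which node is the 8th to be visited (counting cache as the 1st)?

Visit cache
cache → root
root → store
store → hub
hub → queue
queue → bridge
bridge → peer
peer → proxy
proxy → front
front → index
proxy → broker
broker → mesh
mesh → auth
broker → back
peer → agent

Visit order: cache, root, store, hub, queue, bridge, peer, proxy, front, index, broker, mesh, auth, back, agent

proxy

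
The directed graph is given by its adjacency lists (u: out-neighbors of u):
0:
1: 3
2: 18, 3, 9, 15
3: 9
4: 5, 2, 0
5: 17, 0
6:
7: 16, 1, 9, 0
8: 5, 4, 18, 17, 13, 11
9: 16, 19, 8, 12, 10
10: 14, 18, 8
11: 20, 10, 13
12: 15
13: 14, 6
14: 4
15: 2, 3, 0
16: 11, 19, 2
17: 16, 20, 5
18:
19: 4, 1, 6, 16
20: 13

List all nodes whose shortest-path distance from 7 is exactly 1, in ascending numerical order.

0, 1, 9, 16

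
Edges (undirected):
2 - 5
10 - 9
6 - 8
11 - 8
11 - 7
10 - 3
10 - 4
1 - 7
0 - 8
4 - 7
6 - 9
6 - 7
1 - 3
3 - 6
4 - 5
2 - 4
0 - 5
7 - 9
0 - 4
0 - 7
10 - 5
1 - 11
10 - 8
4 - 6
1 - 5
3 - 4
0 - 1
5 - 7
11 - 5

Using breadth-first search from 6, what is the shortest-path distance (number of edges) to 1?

2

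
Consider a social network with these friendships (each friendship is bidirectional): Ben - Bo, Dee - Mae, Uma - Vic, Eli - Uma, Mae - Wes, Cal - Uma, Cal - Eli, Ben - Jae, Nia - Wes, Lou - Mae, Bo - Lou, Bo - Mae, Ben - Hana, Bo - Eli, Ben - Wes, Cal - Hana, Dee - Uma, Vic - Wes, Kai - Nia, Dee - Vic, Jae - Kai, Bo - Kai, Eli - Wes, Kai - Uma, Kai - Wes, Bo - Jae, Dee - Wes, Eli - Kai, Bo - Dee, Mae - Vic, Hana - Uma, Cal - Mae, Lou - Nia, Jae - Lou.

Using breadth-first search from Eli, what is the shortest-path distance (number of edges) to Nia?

2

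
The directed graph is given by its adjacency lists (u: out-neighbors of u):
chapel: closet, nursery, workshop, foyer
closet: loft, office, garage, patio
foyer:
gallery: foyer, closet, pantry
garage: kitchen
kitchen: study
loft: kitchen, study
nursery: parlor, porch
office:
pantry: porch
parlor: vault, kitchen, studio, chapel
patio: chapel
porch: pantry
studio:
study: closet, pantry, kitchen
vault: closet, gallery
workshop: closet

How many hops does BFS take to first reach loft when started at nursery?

Level 0: nursery
Level 1: parlor, porch
Level 2: chapel, kitchen, pantry, studio, vault
Level 3: closet, foyer, gallery, study, workshop
Level 4: garage, loft, office, patio
loft first appears at level 4.

4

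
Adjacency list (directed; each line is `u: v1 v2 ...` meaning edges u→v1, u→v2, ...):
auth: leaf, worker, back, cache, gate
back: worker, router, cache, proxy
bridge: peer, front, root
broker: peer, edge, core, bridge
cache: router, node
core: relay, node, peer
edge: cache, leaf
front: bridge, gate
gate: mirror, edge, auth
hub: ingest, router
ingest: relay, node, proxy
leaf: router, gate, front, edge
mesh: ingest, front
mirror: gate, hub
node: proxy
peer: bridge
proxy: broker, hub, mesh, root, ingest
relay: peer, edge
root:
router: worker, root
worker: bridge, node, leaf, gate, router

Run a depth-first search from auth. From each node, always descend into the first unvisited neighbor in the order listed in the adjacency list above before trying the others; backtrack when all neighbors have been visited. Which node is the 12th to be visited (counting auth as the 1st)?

relay

Visit auth
auth → leaf
leaf → router
router → worker
worker → bridge
bridge → peer
bridge → front
front → gate
gate → mirror
mirror → hub
hub → ingest
ingest → relay
relay → edge
edge → cache
cache → node
node → proxy
proxy → broker
broker → core
proxy → mesh
proxy → root
auth → back

Visit order: auth, leaf, router, worker, bridge, peer, front, gate, mirror, hub, ingest, relay, edge, cache, node, proxy, broker, core, mesh, root, back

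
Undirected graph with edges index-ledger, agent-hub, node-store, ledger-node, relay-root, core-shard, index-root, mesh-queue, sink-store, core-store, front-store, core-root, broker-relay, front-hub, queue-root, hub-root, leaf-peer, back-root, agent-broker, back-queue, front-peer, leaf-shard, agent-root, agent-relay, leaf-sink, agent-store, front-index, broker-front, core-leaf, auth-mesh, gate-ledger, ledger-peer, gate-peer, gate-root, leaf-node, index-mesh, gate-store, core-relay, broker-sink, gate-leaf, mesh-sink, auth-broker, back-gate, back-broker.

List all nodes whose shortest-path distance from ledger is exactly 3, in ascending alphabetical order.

Level 0: ledger
Level 1: gate, index, node, peer
Level 2: back, front, leaf, mesh, root, store
Level 3: agent, auth, broker, core, hub, queue, relay, shard, sink

agent, auth, broker, core, hub, queue, relay, shard, sink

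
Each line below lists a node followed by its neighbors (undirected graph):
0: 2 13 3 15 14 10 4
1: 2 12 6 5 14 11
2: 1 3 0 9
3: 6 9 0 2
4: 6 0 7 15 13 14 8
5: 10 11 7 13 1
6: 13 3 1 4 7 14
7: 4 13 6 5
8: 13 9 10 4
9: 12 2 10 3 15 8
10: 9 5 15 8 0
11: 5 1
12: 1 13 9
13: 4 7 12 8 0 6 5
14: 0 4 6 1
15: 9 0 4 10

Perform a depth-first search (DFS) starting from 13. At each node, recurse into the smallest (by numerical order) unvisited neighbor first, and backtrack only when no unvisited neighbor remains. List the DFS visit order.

Visit 13
13 → 0
0 → 2
2 → 1
1 → 5
5 → 7
7 → 4
4 → 6
6 → 3
3 → 9
9 → 8
8 → 10
10 → 15
9 → 12
6 → 14
5 → 11

13 -> 0 -> 2 -> 1 -> 5 -> 7 -> 4 -> 6 -> 3 -> 9 -> 8 -> 10 -> 15 -> 12 -> 14 -> 11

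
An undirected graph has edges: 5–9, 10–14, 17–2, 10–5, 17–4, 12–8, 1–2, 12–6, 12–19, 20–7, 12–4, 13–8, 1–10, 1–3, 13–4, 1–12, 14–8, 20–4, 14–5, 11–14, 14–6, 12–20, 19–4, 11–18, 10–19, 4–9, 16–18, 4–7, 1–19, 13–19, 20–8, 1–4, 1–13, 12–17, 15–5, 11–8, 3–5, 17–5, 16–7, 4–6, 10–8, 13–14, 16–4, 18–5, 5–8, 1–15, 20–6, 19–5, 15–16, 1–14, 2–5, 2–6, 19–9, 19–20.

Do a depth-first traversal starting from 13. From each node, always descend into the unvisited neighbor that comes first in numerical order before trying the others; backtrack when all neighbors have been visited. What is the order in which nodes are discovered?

13 -> 1 -> 2 -> 5 -> 3 -> 8 -> 10 -> 14 -> 6 -> 4 -> 7 -> 16 -> 15 -> 18 -> 11 -> 20 -> 12 -> 17 -> 19 -> 9

Visit 13
13 → 1
1 → 2
2 → 5
5 → 3
5 → 8
8 → 10
10 → 14
14 → 6
6 → 4
4 → 7
7 → 16
16 → 15
16 → 18
18 → 11
7 → 20
20 → 12
12 → 17
12 → 19
19 → 9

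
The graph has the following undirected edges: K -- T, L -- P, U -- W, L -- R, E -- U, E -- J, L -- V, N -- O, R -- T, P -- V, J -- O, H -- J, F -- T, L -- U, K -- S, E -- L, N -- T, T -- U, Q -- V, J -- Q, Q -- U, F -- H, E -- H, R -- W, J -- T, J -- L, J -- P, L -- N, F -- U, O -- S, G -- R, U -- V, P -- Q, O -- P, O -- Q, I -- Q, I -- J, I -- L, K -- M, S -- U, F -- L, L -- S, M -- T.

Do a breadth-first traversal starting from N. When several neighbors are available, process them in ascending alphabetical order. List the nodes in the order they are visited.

N L O T E F I J P R S U V Q K M H G W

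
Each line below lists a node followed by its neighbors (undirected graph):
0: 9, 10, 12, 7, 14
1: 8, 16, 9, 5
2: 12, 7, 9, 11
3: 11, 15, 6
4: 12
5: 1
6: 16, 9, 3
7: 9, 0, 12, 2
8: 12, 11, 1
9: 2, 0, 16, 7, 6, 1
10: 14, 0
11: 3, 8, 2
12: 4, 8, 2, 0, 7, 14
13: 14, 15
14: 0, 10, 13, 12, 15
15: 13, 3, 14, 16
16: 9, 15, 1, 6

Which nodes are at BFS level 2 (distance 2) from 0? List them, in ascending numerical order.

Level 0: 0
Level 1: 7, 9, 10, 12, 14
Level 2: 1, 2, 4, 6, 8, 13, 15, 16
Level 3: 3, 5, 11

1, 2, 4, 6, 8, 13, 15, 16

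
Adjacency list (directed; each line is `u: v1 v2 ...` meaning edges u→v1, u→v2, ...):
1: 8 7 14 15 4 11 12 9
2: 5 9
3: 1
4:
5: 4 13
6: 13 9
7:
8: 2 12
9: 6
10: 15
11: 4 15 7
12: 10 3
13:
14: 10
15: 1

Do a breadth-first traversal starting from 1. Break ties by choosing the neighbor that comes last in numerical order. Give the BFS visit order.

1, 15, 14, 12, 11, 9, 8, 7, 4, 10, 3, 6, 2, 13, 5

Visit 1; enqueue 15, 14, 12, 11, 9, 8, 7, 4 → queue [15, 14, 12, 11, 9, 8, 7, 4]
Visit 15 → queue [14, 12, 11, 9, 8, 7, 4]
Visit 14; enqueue 10 → queue [12, 11, 9, 8, 7, 4, 10]
Visit 12; enqueue 3 → queue [11, 9, 8, 7, 4, 10, 3]
Visit 11 → queue [9, 8, 7, 4, 10, 3]
Visit 9; enqueue 6 → queue [8, 7, 4, 10, 3, 6]
Visit 8; enqueue 2 → queue [7, 4, 10, 3, 6, 2]
Visit 7 → queue [4, 10, 3, 6, 2]
Visit 4 → queue [10, 3, 6, 2]
Visit 10 → queue [3, 6, 2]
Visit 3 → queue [6, 2]
Visit 6; enqueue 13 → queue [2, 13]
Visit 2; enqueue 5 → queue [13, 5]
Visit 13 → queue [5]
Visit 5 → queue []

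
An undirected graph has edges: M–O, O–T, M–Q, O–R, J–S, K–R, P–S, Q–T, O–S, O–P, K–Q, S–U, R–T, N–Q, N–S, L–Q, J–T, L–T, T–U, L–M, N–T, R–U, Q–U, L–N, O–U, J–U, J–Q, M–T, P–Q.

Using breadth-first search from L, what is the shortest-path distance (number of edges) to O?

Level 0: L
Level 1: M, N, Q, T
Level 2: J, K, O, P, R, S, U
O first appears at level 2.

2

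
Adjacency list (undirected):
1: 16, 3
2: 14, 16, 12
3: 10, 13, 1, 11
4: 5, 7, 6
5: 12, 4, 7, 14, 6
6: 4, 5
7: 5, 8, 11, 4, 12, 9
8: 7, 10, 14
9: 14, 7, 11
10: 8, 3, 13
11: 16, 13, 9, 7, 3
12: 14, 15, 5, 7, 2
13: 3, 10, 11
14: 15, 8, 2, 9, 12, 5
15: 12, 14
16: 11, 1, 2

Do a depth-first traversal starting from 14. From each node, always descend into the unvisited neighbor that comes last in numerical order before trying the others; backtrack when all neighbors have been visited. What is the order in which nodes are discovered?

Visit 14
14 → 15
15 → 12
12 → 7
7 → 11
11 → 16
16 → 2
16 → 1
1 → 3
3 → 13
13 → 10
10 → 8
11 → 9
7 → 5
5 → 6
6 → 4

14 -> 15 -> 12 -> 7 -> 11 -> 16 -> 2 -> 1 -> 3 -> 13 -> 10 -> 8 -> 9 -> 5 -> 6 -> 4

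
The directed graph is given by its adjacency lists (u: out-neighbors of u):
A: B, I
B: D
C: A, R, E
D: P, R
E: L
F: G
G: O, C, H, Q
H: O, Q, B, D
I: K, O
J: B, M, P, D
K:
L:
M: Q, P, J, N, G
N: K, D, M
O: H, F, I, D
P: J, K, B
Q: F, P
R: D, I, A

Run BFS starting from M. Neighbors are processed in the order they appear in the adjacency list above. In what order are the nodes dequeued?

Visit M; enqueue Q, P, J, N, G → queue [Q, P, J, N, G]
Visit Q; enqueue F → queue [P, J, N, G, F]
Visit P; enqueue K, B → queue [J, N, G, F, K, B]
Visit J; enqueue D → queue [N, G, F, K, B, D]
Visit N → queue [G, F, K, B, D]
Visit G; enqueue O, C, H → queue [F, K, B, D, O, C, H]
Visit F → queue [K, B, D, O, C, H]
Visit K → queue [B, D, O, C, H]
Visit B → queue [D, O, C, H]
Visit D; enqueue R → queue [O, C, H, R]
Visit O; enqueue I → queue [C, H, R, I]
Visit C; enqueue A, E → queue [H, R, I, A, E]
Visit H → queue [R, I, A, E]
Visit R → queue [I, A, E]
Visit I → queue [A, E]
Visit A → queue [E]
Visit E; enqueue L → queue [L]
Visit L → queue []

M → Q → P → J → N → G → F → K → B → D → O → C → H → R → I → A → E → L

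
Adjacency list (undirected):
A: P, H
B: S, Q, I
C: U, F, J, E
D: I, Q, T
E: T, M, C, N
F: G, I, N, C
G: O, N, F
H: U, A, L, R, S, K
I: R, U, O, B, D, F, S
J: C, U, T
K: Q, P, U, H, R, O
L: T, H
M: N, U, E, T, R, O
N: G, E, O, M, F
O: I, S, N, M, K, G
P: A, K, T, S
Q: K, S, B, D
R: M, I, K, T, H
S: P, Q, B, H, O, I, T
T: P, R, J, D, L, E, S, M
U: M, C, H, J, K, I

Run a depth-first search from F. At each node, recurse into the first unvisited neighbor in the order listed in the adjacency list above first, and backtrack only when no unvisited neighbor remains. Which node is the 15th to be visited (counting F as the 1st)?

J

Visit F
F → G
G → O
O → I
I → R
R → M
M → N
N → E
E → T
T → P
P → A
A → H
H → U
U → C
C → J
U → K
K → Q
Q → S
S → B
Q → D
H → L

Visit order: F, G, O, I, R, M, N, E, T, P, A, H, U, C, J, K, Q, S, B, D, L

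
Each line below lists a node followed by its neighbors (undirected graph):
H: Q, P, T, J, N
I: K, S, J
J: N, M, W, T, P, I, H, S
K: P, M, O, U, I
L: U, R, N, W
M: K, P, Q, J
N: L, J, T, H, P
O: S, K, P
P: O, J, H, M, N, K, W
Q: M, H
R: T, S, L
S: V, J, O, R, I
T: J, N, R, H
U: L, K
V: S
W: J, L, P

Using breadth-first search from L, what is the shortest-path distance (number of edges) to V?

Level 0: L
Level 1: N, R, U, W
Level 2: H, J, K, P, S, T
Level 3: I, M, O, Q, V
V first appears at level 3.

3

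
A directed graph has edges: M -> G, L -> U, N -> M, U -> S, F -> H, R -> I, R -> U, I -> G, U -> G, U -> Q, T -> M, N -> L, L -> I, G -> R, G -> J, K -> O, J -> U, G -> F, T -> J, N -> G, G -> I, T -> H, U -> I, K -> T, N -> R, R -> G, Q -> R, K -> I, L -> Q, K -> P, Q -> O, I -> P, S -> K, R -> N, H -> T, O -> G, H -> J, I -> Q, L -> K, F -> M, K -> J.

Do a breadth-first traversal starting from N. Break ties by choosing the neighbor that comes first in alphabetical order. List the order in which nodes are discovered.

Visit N; enqueue G, L, M, R → queue [G, L, M, R]
Visit G; enqueue F, I, J → queue [L, M, R, F, I, J]
Visit L; enqueue K, Q, U → queue [M, R, F, I, J, K, Q, U]
Visit M → queue [R, F, I, J, K, Q, U]
Visit R → queue [F, I, J, K, Q, U]
Visit F; enqueue H → queue [I, J, K, Q, U, H]
Visit I; enqueue P → queue [J, K, Q, U, H, P]
Visit J → queue [K, Q, U, H, P]
Visit K; enqueue O, T → queue [Q, U, H, P, O, T]
Visit Q → queue [U, H, P, O, T]
Visit U; enqueue S → queue [H, P, O, T, S]
Visit H → queue [P, O, T, S]
Visit P → queue [O, T, S]
Visit O → queue [T, S]
Visit T → queue [S]
Visit S → queue []

N, G, L, M, R, F, I, J, K, Q, U, H, P, O, T, S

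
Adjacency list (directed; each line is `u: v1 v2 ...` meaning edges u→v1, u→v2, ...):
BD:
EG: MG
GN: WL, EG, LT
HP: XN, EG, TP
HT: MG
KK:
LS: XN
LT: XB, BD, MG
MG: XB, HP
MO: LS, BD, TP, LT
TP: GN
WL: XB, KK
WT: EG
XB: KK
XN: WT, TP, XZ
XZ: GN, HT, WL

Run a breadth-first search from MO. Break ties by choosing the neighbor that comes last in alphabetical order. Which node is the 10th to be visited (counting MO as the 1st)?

Visit MO; enqueue TP, LT, LS, BD → queue [TP, LT, LS, BD]
Visit TP; enqueue GN → queue [LT, LS, BD, GN]
Visit LT; enqueue XB, MG → queue [LS, BD, GN, XB, MG]
Visit LS; enqueue XN → queue [BD, GN, XB, MG, XN]
Visit BD → queue [GN, XB, MG, XN]
Visit GN; enqueue WL, EG → queue [XB, MG, XN, WL, EG]
Visit XB; enqueue KK → queue [MG, XN, WL, EG, KK]
Visit MG; enqueue HP → queue [XN, WL, EG, KK, HP]
Visit XN; enqueue XZ, WT → queue [WL, EG, KK, HP, XZ, WT]
Visit WL → queue [EG, KK, HP, XZ, WT]
Visit EG → queue [KK, HP, XZ, WT]
Visit KK → queue [HP, XZ, WT]
Visit HP → queue [XZ, WT]
Visit XZ; enqueue HT → queue [WT, HT]
Visit WT → queue [HT]
Visit HT → queue []

Visit order: MO, TP, LT, LS, BD, GN, XB, MG, XN, WL, EG, KK, HP, XZ, WT, HT

WL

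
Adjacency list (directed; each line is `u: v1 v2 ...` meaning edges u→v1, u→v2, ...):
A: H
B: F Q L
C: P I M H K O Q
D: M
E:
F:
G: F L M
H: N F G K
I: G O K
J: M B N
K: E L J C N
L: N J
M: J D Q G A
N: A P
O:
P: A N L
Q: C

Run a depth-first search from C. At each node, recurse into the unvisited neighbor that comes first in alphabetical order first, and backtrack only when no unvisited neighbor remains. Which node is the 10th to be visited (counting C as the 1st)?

A

Visit C
C → H
H → F
H → G
G → L
L → J
J → B
B → Q
J → M
M → A
M → D
J → N
N → P
H → K
K → E
C → I
I → O

Visit order: C, H, F, G, L, J, B, Q, M, A, D, N, P, K, E, I, O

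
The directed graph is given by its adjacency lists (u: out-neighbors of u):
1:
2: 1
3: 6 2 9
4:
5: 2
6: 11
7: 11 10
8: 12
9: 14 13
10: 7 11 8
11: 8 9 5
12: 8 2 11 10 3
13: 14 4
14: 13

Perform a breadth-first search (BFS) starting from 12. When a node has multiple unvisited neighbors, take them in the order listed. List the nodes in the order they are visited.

12, 8, 2, 11, 10, 3, 1, 9, 5, 7, 6, 14, 13, 4

Visit 12; enqueue 8, 2, 11, 10, 3 → queue [8, 2, 11, 10, 3]
Visit 8 → queue [2, 11, 10, 3]
Visit 2; enqueue 1 → queue [11, 10, 3, 1]
Visit 11; enqueue 9, 5 → queue [10, 3, 1, 9, 5]
Visit 10; enqueue 7 → queue [3, 1, 9, 5, 7]
Visit 3; enqueue 6 → queue [1, 9, 5, 7, 6]
Visit 1 → queue [9, 5, 7, 6]
Visit 9; enqueue 14, 13 → queue [5, 7, 6, 14, 13]
Visit 5 → queue [7, 6, 14, 13]
Visit 7 → queue [6, 14, 13]
Visit 6 → queue [14, 13]
Visit 14 → queue [13]
Visit 13; enqueue 4 → queue [4]
Visit 4 → queue []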